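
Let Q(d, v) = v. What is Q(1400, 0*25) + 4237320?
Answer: 4237320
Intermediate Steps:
Q(1400, 0*25) + 4237320 = 0*25 + 4237320 = 0 + 4237320 = 4237320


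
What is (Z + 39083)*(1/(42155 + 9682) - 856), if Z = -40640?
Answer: 23029312449/17279 ≈ 1.3328e+6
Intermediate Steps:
(Z + 39083)*(1/(42155 + 9682) - 856) = (-40640 + 39083)*(1/(42155 + 9682) - 856) = -1557*(1/51837 - 856) = -1557*(-44372471/51837) = 23029312449/17279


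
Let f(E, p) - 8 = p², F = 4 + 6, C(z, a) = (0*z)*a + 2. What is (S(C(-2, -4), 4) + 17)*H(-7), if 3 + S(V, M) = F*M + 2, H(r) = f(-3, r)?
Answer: 3192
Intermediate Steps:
C(z, a) = 2 (C(z, a) = 0*a + 2 = 0 + 2 = 2)
F = 10
f(E, p) = 8 + p²
H(r) = 8 + r²
S(V, M) = -1 + 10*M (S(V, M) = -3 + (10*M + 2) = -3 + (2 + 10*M) = -1 + 10*M)
(S(C(-2, -4), 4) + 17)*H(-7) = ((-1 + 10*4) + 17)*(8 + (-7)²) = ((-1 + 40) + 17)*(8 + 49) = (39 + 17)*57 = 56*57 = 3192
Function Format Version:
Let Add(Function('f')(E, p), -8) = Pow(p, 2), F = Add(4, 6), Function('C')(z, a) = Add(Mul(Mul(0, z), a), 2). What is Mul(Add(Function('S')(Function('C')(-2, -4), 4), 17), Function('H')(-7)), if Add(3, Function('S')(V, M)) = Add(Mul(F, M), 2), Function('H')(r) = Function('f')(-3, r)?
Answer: 3192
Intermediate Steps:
Function('C')(z, a) = 2 (Function('C')(z, a) = Add(Mul(0, a), 2) = Add(0, 2) = 2)
F = 10
Function('f')(E, p) = Add(8, Pow(p, 2))
Function('H')(r) = Add(8, Pow(r, 2))
Function('S')(V, M) = Add(-1, Mul(10, M)) (Function('S')(V, M) = Add(-3, Add(Mul(10, M), 2)) = Add(-3, Add(2, Mul(10, M))) = Add(-1, Mul(10, M)))
Mul(Add(Function('S')(Function('C')(-2, -4), 4), 17), Function('H')(-7)) = Mul(Add(Add(-1, Mul(10, 4)), 17), Add(8, Pow(-7, 2))) = Mul(Add(Add(-1, 40), 17), Add(8, 49)) = Mul(Add(39, 17), 57) = Mul(56, 57) = 3192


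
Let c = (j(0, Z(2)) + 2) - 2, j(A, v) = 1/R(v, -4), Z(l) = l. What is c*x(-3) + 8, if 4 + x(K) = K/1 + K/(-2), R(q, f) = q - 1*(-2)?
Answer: 53/8 ≈ 6.6250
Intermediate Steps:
R(q, f) = 2 + q (R(q, f) = q + 2 = 2 + q)
x(K) = -4 + K/2 (x(K) = -4 + (K/1 + K/(-2)) = -4 + (K*1 + K*(-1/2)) = -4 + (K - K/2) = -4 + K/2)
j(A, v) = 1/(2 + v)
c = 1/4 (c = (1/(2 + 2) + 2) - 2 = (1/4 + 2) - 2 = 9/4 - 2 = 1/4 ≈ 0.25000)
c*x(-3) + 8 = (-4 + (1/2)*(-3))/4 + 8 = (-4 - 3/2)/4 + 8 = (1/4)*(-11/2) + 8 = -11/8 + 8 = 53/8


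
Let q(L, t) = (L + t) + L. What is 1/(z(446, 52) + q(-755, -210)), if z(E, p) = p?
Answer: -1/1668 ≈ -0.00059952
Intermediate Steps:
q(L, t) = t + 2*L
1/(z(446, 52) + q(-755, -210)) = 1/(52 + (-210 + 2*(-755))) = 1/(52 + (-210 - 1510)) = 1/(52 - 1720) = 1/(-1668) = -1/1668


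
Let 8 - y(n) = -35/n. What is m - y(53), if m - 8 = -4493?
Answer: -238164/53 ≈ -4493.7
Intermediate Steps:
m = -4485 (m = 8 - 4493 = -4485)
y(n) = 8 + 35/n (y(n) = 8 - (-35)/n = 8 + 35/n)
m - y(53) = -4485 - (8 + 35/53) = -4485 - 1*459/53 = -4485 - 459/53 = -238164/53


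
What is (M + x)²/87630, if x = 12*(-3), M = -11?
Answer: 2209/87630 ≈ 0.025208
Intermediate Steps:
x = -36
(M + x)²/87630 = (-11 - 36)²/87630 = (-47)²*(1/87630) = 2209*(1/87630) = 2209/87630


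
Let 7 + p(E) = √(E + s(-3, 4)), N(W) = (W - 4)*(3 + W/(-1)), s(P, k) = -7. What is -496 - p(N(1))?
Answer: -489 - I*√13 ≈ -489.0 - 3.6056*I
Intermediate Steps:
N(W) = (-4 + W)*(3 - W) (N(W) = (-4 + W)*(3 + W*(-1)) = (-4 + W)*(3 - W))
p(E) = -7 + √(-7 + E) (p(E) = -7 + √(E - 7) = -7 + √(-7 + E))
-496 - p(N(1)) = -496 - (-7 + √(-7 + (-12 - 1*1² + 7*1))) = -496 - (-7 + √(-7 + (-12 - 1*1 + 7))) = -496 - (-7 + √(-7 + (-12 - 1 + 7))) = -496 - (-7 + √(-7 - 6)) = -496 - (-7 + √(-13)) = -496 - (-7 + I*√13) = -496 + (7 - I*√13) = -489 - I*√13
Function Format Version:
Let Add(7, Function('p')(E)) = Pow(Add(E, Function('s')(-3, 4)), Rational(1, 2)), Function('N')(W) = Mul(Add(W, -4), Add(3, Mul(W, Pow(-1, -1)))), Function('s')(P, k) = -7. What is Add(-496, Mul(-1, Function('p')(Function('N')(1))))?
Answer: Add(-489, Mul(-1, I, Pow(13, Rational(1, 2)))) ≈ Add(-489.00, Mul(-3.6056, I))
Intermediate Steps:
Function('N')(W) = Mul(Add(-4, W), Add(3, Mul(-1, W))) (Function('N')(W) = Mul(Add(-4, W), Add(3, Mul(W, -1))) = Mul(Add(-4, W), Add(3, Mul(-1, W))))
Function('p')(E) = Add(-7, Pow(Add(-7, E), Rational(1, 2))) (Function('p')(E) = Add(-7, Pow(Add(E, -7), Rational(1, 2))) = Add(-7, Pow(Add(-7, E), Rational(1, 2))))
Add(-496, Mul(-1, Function('p')(Function('N')(1)))) = Add(-496, Mul(-1, Add(-7, Pow(Add(-7, Add(-12, Mul(-1, Pow(1, 2)), Mul(7, 1))), Rational(1, 2))))) = Add(-496, Mul(-1, Add(-7, Pow(Add(-7, Add(-12, Mul(-1, 1), 7)), Rational(1, 2))))) = Add(-496, Mul(-1, Add(-7, Pow(Add(-7, Add(-12, -1, 7)), Rational(1, 2))))) = Add(-496, Mul(-1, Add(-7, Pow(Add(-7, -6), Rational(1, 2))))) = Add(-496, Mul(-1, Add(-7, Pow(-13, Rational(1, 2))))) = Add(-496, Mul(-1, Add(-7, Mul(I, Pow(13, Rational(1, 2)))))) = Add(-496, Add(7, Mul(-1, I, Pow(13, Rational(1, 2))))) = Add(-489, Mul(-1, I, Pow(13, Rational(1, 2))))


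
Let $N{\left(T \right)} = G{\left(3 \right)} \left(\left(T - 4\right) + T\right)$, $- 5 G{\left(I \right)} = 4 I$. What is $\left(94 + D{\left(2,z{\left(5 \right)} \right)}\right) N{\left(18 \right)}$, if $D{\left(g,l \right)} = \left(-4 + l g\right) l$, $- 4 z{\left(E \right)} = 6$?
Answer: $- \frac{40128}{5} \approx -8025.6$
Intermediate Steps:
$G{\left(I \right)} = - \frac{4 I}{5}$
$z{\left(E \right)} = - \frac{3}{2}$ ($z{\left(E \right)} = \left(- \frac{1}{4}\right) 6 = - \frac{3}{2}$)
$D{\left(g,l \right)} = l \left(-4 + g l\right)$ ($D{\left(g,l \right)} = \left(-4 + g l\right) l = l \left(-4 + g l\right)$)
$N{\left(T \right)} = \frac{48}{5} - \frac{24 T}{5}$ ($N{\left(T \right)} = \left(- \frac{4}{5}\right) 3 \left(\left(T - 4\right) + T\right) = - \frac{12 \left(\left(-4 + T\right) + T\right)}{5} = - \frac{12 \left(-4 + 2 T\right)}{5} = \frac{48}{5} - \frac{24 T}{5}$)
$\left(94 + D{\left(2,z{\left(5 \right)} \right)}\right) N{\left(18 \right)} = \left(94 - \frac{3 \left(-4 + 2 \left(- \frac{3}{2}\right)\right)}{2}\right) \left(\frac{48}{5} - \frac{432}{5}\right) = \left(94 - \frac{3 \left(-4 - 3\right)}{2}\right) \left(\frac{48}{5} - \frac{432}{5}\right) = \left(94 - - \frac{21}{2}\right) \left(- \frac{384}{5}\right) = \left(94 + \frac{21}{2}\right) \left(- \frac{384}{5}\right) = \frac{209}{2} \left(- \frac{384}{5}\right) = - \frac{40128}{5}$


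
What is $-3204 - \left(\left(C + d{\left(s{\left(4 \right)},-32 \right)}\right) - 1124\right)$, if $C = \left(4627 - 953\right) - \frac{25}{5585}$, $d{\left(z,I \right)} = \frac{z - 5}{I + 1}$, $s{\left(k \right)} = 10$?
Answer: $- \frac{199238018}{34627} \approx -5753.8$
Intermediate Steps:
$d{\left(z,I \right)} = \frac{-5 + z}{1 + I}$
$C = \frac{4103853}{1117}$ ($C = 3674 - \frac{5}{1117} = \frac{4103853}{1117} \approx 3674.0$)
$-3204 - \left(\left(C + d{\left(s{\left(4 \right)},-32 \right)}\right) - 1124\right) = -3204 - \left(\left(\frac{4103853}{1117} + \frac{-5 + 10}{1 - 32}\right) - 1124\right) = -3204 - \left(\left(\frac{4103853}{1117} + \frac{1}{-31} \cdot 5\right) - 1124\right) = -3204 - \left(\left(\frac{4103853}{1117} - \frac{5}{31}\right) - 1124\right) = -3204 - \left(\frac{127213858}{34627} - 1124\right) = -3204 - \frac{88293110}{34627} = - \frac{199238018}{34627}$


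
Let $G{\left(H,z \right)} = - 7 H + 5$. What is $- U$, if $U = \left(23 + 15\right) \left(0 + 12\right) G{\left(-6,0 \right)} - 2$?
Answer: $-21430$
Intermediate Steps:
$G{\left(H,z \right)} = 5 - 7 H$
$U = 21430$ ($U = \left(23 + 15\right) \left(0 + 12\right) \left(5 - -42\right) - 2 = 38 \cdot 12 \left(5 + 42\right) - 2 = 456 \cdot 47 - 2 = 21432 - 2 = 21430$)
$- U = \left(-1\right) 21430 = -21430$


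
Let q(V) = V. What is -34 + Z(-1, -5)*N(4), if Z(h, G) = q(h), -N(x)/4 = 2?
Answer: -26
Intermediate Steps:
N(x) = -8 (N(x) = -4*2 = -8)
Z(h, G) = h
-34 + Z(-1, -5)*N(4) = -34 - 1*(-8) = -34 + 8 = -26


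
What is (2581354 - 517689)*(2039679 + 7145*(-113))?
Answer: 2543041997510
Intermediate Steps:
(2581354 - 517689)*(2039679 + 7145*(-113)) = 2063665*(2039679 - 807385) = 2063665*1232294 = 2543041997510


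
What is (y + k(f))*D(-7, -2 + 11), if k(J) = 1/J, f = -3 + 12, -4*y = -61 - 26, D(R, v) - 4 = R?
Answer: -787/12 ≈ -65.583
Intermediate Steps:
D(R, v) = 4 + R
y = 87/4 (y = -(-61 - 26)/4 = -¼*(-87) = 87/4 ≈ 21.750)
f = 9
k(J) = 1/J
(y + k(f))*D(-7, -2 + 11) = (87/4 + 1/9)*(4 - 7) = (87/4 + ⅑)*(-3) = (787/36)*(-3) = -787/12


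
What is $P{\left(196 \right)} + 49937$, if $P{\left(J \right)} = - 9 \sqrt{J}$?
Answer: $49811$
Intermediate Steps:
$P{\left(196 \right)} + 49937 = - 9 \sqrt{196} + 49937 = \left(-9\right) 14 + 49937 = -126 + 49937 = 49811$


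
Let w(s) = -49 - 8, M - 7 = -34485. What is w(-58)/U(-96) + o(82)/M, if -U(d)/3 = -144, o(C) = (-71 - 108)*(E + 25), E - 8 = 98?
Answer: 1360787/2482416 ≈ 0.54817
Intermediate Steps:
E = 106 (E = 8 + 98 = 106)
o(C) = -23449 (o(C) = (-71 - 108)*(106 + 25) = -179*131 = -23449)
U(d) = 432 (U(d) = -3*(-144) = 432)
M = -34478 (M = 7 - 34485 = -34478)
w(s) = -57
w(-58)/U(-96) + o(82)/M = -57/432 - 23449/(-34478) = -57*1/432 - 23449*(-1/34478) = -19/144 + 23449/34478 = 1360787/2482416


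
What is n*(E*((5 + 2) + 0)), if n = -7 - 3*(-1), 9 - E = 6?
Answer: -84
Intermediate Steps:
E = 3 (E = 9 - 1*6 = 9 - 6 = 3)
n = -4 (n = -7 + 3 = -4)
n*(E*((5 + 2) + 0)) = -12*((5 + 2) + 0) = -12*(7 + 0) = -12*7 = -4*21 = -84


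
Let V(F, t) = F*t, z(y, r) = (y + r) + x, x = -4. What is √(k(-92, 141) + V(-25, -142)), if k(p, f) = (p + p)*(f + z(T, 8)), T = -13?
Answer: I*√20738 ≈ 144.01*I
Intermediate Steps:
z(y, r) = -4 + r + y (z(y, r) = (y + r) - 4 = (r + y) - 4 = -4 + r + y)
k(p, f) = 2*p*(-9 + f) (k(p, f) = (p + p)*(f + (-4 + 8 - 13)) = (2*p)*(f - 9) = (2*p)*(-9 + f) = 2*p*(-9 + f))
√(k(-92, 141) + V(-25, -142)) = √(2*(-92)*(-9 + 141) - 25*(-142)) = √(2*(-92)*132 + 3550) = √(-24288 + 3550) = √(-20738) = I*√20738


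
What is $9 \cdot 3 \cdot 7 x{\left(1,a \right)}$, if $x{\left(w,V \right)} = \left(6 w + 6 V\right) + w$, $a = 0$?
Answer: $1323$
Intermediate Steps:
$x{\left(w,V \right)} = 6 V + 7 w$ ($x{\left(w,V \right)} = \left(6 V + 6 w\right) + w = 6 V + 7 w$)
$9 \cdot 3 \cdot 7 x{\left(1,a \right)} = 9 \cdot 3 \cdot 7 \left(6 \cdot 0 + 7 \cdot 1\right) = 27 \cdot 7 \left(0 + 7\right) = 189 \cdot 7 = 1323$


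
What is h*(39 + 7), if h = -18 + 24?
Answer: 276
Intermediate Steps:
h = 6
h*(39 + 7) = 6*(39 + 7) = 6*46 = 276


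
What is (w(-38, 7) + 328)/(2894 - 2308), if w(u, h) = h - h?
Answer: 164/293 ≈ 0.55973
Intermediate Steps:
w(u, h) = 0
(w(-38, 7) + 328)/(2894 - 2308) = (0 + 328)/(2894 - 2308) = 328/586 = 328*(1/586) = 164/293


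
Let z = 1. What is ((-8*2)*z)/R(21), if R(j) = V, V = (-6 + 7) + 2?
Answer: -16/3 ≈ -5.3333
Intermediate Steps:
V = 3 (V = 1 + 2 = 3)
R(j) = 3
((-8*2)*z)/R(21) = (-8*2*1)/3 = -16*1*(1/3) = -16*1/3 = -16/3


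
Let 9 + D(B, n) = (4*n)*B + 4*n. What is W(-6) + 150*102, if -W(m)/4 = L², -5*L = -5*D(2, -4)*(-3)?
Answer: -101664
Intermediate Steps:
D(B, n) = -9 + 4*n + 4*B*n (D(B, n) = -9 + ((4*n)*B + 4*n) = -9 + (4*B*n + 4*n) = -9 + (4*n + 4*B*n) = -9 + 4*n + 4*B*n)
L = 171 (L = -(-5*(-9 + 4*(-4) + 4*2*(-4)))*(-3)/5 = -(-5*(-9 - 16 - 32))*(-3)/5 = -(-5*(-57))*(-3)/5 = -57*(-3) = -⅕*(-855) = 171)
W(m) = -116964 (W(m) = -4*171² = -4*29241 = -116964)
W(-6) + 150*102 = -116964 + 150*102 = -116964 + 15300 = -101664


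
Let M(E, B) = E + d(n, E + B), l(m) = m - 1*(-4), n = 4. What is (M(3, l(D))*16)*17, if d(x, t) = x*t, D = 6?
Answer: 14960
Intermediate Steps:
l(m) = 4 + m (l(m) = m + 4 = 4 + m)
d(x, t) = t*x
M(E, B) = 4*B + 5*E (M(E, B) = E + (E + B)*4 = E + (B + E)*4 = E + (4*B + 4*E) = 4*B + 5*E)
(M(3, l(D))*16)*17 = ((4*(4 + 6) + 5*3)*16)*17 = ((4*10 + 15)*16)*17 = ((40 + 15)*16)*17 = (55*16)*17 = 880*17 = 14960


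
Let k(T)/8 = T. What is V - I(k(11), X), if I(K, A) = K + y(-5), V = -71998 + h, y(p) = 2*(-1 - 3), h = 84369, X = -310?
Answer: 12291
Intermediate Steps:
y(p) = -8 (y(p) = 2*(-4) = -8)
k(T) = 8*T
V = 12371 (V = -71998 + 84369 = 12371)
I(K, A) = -8 + K (I(K, A) = K - 8 = -8 + K)
V - I(k(11), X) = 12371 - (-8 + 8*11) = 12371 - (-8 + 88) = 12371 - 1*80 = 12371 - 80 = 12291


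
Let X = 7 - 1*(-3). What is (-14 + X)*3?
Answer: -12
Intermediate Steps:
X = 10 (X = 7 + 3 = 10)
(-14 + X)*3 = (-14 + 10)*3 = -4*3 = -12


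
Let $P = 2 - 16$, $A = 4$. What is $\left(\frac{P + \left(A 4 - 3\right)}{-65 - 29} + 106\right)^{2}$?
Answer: $\frac{99301225}{8836} \approx 11238.0$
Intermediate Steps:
$P = -14$ ($P = 2 - 16 = -14$)
$\left(\frac{P + \left(A 4 - 3\right)}{-65 - 29} + 106\right)^{2} = \left(\frac{-14 + \left(4 \cdot 4 - 3\right)}{-65 - 29} + 106\right)^{2} = \left(\frac{-14 + \left(16 - 3\right)}{-94} + 106\right)^{2} = \left(\left(-14 + 13\right) \left(- \frac{1}{94}\right) + 106\right)^{2} = \left(\left(-1\right) \left(- \frac{1}{94}\right) + 106\right)^{2} = \left(\frac{1}{94} + 106\right)^{2} = \left(\frac{9965}{94}\right)^{2} = \frac{99301225}{8836}$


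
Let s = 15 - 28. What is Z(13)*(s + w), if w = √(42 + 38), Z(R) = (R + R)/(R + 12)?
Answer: -338/25 + 104*√5/25 ≈ -4.2180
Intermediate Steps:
Z(R) = 2*R/(12 + R) (Z(R) = (2*R)/(12 + R) = 2*R/(12 + R))
s = -13
w = 4*√5 (w = √80 = 4*√5 ≈ 8.9443)
Z(13)*(s + w) = (2*13/(12 + 13))*(-13 + 4*√5) = (2*13/25)*(-13 + 4*√5) = (2*13*(1/25))*(-13 + 4*√5) = 26*(-13 + 4*√5)/25 = -338/25 + 104*√5/25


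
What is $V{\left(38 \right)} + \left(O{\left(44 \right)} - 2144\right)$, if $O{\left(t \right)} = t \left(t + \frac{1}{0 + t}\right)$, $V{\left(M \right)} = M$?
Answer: $-169$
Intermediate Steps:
$O{\left(t \right)} = t \left(t + \frac{1}{t}\right)$
$V{\left(38 \right)} + \left(O{\left(44 \right)} - 2144\right) = 38 - \left(2143 - 1936\right) = 38 + \left(\left(1 + 1936\right) - 2144\right) = 38 + \left(1937 - 2144\right) = 38 - 207 = -169$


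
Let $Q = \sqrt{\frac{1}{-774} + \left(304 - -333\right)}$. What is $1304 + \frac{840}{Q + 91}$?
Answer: $\frac{7774224488}{5916457} - \frac{2520 \sqrt{42401182}}{5916457} \approx 1311.2$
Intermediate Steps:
$Q = \frac{\sqrt{42401182}}{258}$ ($Q = \sqrt{- \frac{1}{774} + \left(304 + 333\right)} = \sqrt{- \frac{1}{774} + 637} = \sqrt{\frac{493037}{774}} = \frac{\sqrt{42401182}}{258} \approx 25.239$)
$1304 + \frac{840}{Q + 91} = 1304 + \frac{840}{\frac{\sqrt{42401182}}{258} + 91} = 1304 + \frac{840}{91 + \frac{\sqrt{42401182}}{258}}$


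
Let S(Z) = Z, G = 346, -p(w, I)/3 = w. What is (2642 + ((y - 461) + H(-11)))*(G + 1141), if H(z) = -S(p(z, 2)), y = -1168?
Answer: 1457260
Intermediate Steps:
p(w, I) = -3*w
H(z) = 3*z (H(z) = -(-3)*z = 3*z)
(2642 + ((y - 461) + H(-11)))*(G + 1141) = (2642 + ((-1168 - 461) + 3*(-11)))*(346 + 1141) = (2642 + (-1629 - 33))*1487 = (2642 - 1662)*1487 = 980*1487 = 1457260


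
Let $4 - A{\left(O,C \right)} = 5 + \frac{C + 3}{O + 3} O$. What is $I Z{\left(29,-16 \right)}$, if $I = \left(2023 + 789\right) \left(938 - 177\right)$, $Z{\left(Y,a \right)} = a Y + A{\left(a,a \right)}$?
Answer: $-960829468$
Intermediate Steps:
$A{\left(O,C \right)} = -1 - \frac{O \left(3 + C\right)}{3 + O}$ ($A{\left(O,C \right)} = 4 - \left(5 + \frac{C + 3}{O + 3} O\right) = 4 - \left(5 + \frac{3 + C}{3 + O} O\right) = 4 - \left(5 + \frac{O \left(3 + C\right)}{3 + O}\right) = -1 - \frac{O \left(3 + C\right)}{3 + O}$)
$Z{\left(Y,a \right)} = Y a + \frac{-3 - a^{2} - 4 a}{3 + a}$ ($Z{\left(Y,a \right)} = a Y + \frac{-3 - 4 a - a a}{3 + a} = Y a + \frac{-3 - 4 a - a^{2}}{3 + a} = Y a + \frac{-3 - a^{2} - 4 a}{3 + a}$)
$I = 2139932$ ($I = 2812 \cdot 761 = 2139932$)
$I Z{\left(29,-16 \right)} = 2139932 \left(-1 - -16 + 29 \left(-16\right)\right) = 2139932 \left(-1 + 16 - 464\right) = 2139932 \left(-449\right) = -960829468$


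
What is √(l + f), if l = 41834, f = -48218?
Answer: 4*I*√399 ≈ 79.9*I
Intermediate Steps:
√(l + f) = √(41834 - 48218) = √(-6384) = 4*I*√399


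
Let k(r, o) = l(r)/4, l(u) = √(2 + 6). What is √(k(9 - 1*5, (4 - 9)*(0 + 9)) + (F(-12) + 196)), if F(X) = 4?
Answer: √(800 + 2*√2)/2 ≈ 14.167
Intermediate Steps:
l(u) = 2*√2 (l(u) = √8 = 2*√2)
k(r, o) = √2/2 (k(r, o) = (2*√2)/4 = (2*√2)*(¼) = √2/2)
√(k(9 - 1*5, (4 - 9)*(0 + 9)) + (F(-12) + 196)) = √(√2/2 + (4 + 196)) = √(√2/2 + 200) = √(200 + √2/2)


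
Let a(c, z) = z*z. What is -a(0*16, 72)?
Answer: -5184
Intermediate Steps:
a(c, z) = z²
-a(0*16, 72) = -1*72² = -1*5184 = -5184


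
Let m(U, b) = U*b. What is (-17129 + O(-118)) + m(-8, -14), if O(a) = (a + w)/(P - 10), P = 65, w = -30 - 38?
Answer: -936121/55 ≈ -17020.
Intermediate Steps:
w = -68
O(a) = -68/55 + a/55 (O(a) = (a - 68)/(65 - 10) = (-68 + a)/55 = (-68 + a)*(1/55) = -68/55 + a/55)
(-17129 + O(-118)) + m(-8, -14) = (-17129 + (-68/55 + (1/55)*(-118))) - 8*(-14) = (-17129 + (-68/55 - 118/55)) + 112 = (-17129 - 186/55) + 112 = -942281/55 + 112 = -936121/55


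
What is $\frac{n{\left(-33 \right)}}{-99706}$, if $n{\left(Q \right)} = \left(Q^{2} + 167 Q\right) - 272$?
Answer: $\frac{2347}{49853} \approx 0.047078$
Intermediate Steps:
$n{\left(Q \right)} = -272 + Q^{2} + 167 Q$
$\frac{n{\left(-33 \right)}}{-99706} = \frac{-272 + \left(-33\right)^{2} + 167 \left(-33\right)}{-99706} = \left(-272 + 1089 - 5511\right) \left(- \frac{1}{99706}\right) = \left(-4694\right) \left(- \frac{1}{99706}\right) = \frac{2347}{49853}$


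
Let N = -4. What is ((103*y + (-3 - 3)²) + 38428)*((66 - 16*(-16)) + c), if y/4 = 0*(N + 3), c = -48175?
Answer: -1840617792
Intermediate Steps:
y = 0 (y = 4*(0*(-4 + 3)) = 4*(0*(-1)) = 4*0 = 0)
((103*y + (-3 - 3)²) + 38428)*((66 - 16*(-16)) + c) = ((103*0 + (-3 - 3)²) + 38428)*((66 - 16*(-16)) - 48175) = ((0 + (-6)²) + 38428)*((66 + 256) - 48175) = ((0 + 36) + 38428)*(322 - 48175) = (36 + 38428)*(-47853) = 38464*(-47853) = -1840617792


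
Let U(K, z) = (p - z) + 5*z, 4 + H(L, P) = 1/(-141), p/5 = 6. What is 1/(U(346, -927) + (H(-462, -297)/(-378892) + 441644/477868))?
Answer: -6382377769524/23468486796720125 ≈ -0.00027196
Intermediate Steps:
p = 30 (p = 5*6 = 30)
H(L, P) = -565/141 (H(L, P) = -4 + 1/(-141) = -4 - 1/141 = -565/141)
U(K, z) = 30 + 4*z (U(K, z) = (30 - z) + 5*z = 30 + 4*z)
1/(U(346, -927) + (H(-462, -297)/(-378892) + 441644/477868)) = 1/((30 + 4*(-927)) + (-565/141/(-378892) + 441644/477868)) = 1/((30 - 3708) + (-565/141*(-1/378892) + 441644*(1/477868))) = 1/(-3678 + (565/53423772 + 110411/119467)) = 1/(-3678 + 5898639589147/6382377769524) = 1/(-23468486796720125/6382377769524) = -6382377769524/23468486796720125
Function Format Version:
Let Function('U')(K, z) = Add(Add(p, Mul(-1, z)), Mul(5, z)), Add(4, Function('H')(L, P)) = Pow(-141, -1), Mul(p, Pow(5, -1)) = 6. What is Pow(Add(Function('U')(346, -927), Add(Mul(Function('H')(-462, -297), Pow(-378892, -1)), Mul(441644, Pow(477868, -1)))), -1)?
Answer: Rational(-6382377769524, 23468486796720125) ≈ -0.00027196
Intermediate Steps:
p = 30 (p = Mul(5, 6) = 30)
Function('H')(L, P) = Rational(-565, 141) (Function('H')(L, P) = Add(-4, Pow(-141, -1)) = Add(-4, Rational(-1, 141)) = Rational(-565, 141))
Function('U')(K, z) = Add(30, Mul(4, z)) (Function('U')(K, z) = Add(Add(30, Mul(-1, z)), Mul(5, z)) = Add(30, Mul(4, z)))
Pow(Add(Function('U')(346, -927), Add(Mul(Function('H')(-462, -297), Pow(-378892, -1)), Mul(441644, Pow(477868, -1)))), -1) = Pow(Add(Add(30, Mul(4, -927)), Add(Mul(Rational(-565, 141), Pow(-378892, -1)), Mul(441644, Pow(477868, -1)))), -1) = Pow(Add(Add(30, -3708), Add(Mul(Rational(-565, 141), Rational(-1, 378892)), Mul(441644, Rational(1, 477868)))), -1) = Pow(Add(-3678, Add(Rational(565, 53423772), Rational(110411, 119467))), -1) = Pow(Add(-3678, Rational(5898639589147, 6382377769524)), -1) = Pow(Rational(-23468486796720125, 6382377769524), -1) = Rational(-6382377769524, 23468486796720125)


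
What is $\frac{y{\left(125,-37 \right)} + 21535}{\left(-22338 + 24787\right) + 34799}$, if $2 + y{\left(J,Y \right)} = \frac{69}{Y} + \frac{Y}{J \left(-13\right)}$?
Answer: $\frac{1294560869}{2239536000} \approx 0.57805$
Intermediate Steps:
$y{\left(J,Y \right)} = -2 + \frac{69}{Y} - \frac{Y}{13 J}$ ($y{\left(J,Y \right)} = -2 + \left(\frac{69}{Y} + \frac{Y}{J \left(-13\right)}\right) = -2 + \left(\frac{69}{Y} + \frac{Y}{\left(-13\right) J}\right) = -2 + \left(\frac{69}{Y} + Y \left(- \frac{1}{13 J}\right)\right) = -2 + \left(\frac{69}{Y} - \frac{Y}{13 J}\right) = -2 + \frac{69}{Y} - \frac{Y}{13 J}$)
$\frac{y{\left(125,-37 \right)} + 21535}{\left(-22338 + 24787\right) + 34799} = \frac{\left(-2 + \frac{69}{-37} - - \frac{37}{13 \cdot 125}\right) + 21535}{\left(-22338 + 24787\right) + 34799} = \frac{\left(-2 + 69 \left(- \frac{1}{37}\right) - \left(- \frac{37}{13}\right) \frac{1}{125}\right) + 21535}{2449 + 34799} = \frac{\left(-2 - \frac{69}{37} + \frac{37}{1625}\right) + 21535}{37248} = \left(- \frac{231006}{60125} + 21535\right) \frac{1}{37248} = \frac{1294560869}{60125} \cdot \frac{1}{37248} = \frac{1294560869}{2239536000}$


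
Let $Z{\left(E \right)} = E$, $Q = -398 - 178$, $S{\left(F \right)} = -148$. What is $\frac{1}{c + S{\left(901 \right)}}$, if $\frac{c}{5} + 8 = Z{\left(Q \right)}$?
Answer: $- \frac{1}{3068} \approx -0.00032595$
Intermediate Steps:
$Q = -576$
$c = -2920$ ($c = -40 + 5 \left(-576\right) = -40 - 2880 = -2920$)
$\frac{1}{c + S{\left(901 \right)}} = \frac{1}{-2920 - 148} = \frac{1}{-3068} = - \frac{1}{3068}$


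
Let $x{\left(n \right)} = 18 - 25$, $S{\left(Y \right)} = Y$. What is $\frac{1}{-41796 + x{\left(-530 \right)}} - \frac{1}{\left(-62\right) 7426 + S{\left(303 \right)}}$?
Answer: $- \frac{418306}{19233936527} \approx -2.1748 \cdot 10^{-5}$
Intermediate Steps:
$x{\left(n \right)} = -7$ ($x{\left(n \right)} = 18 - 25 = -7$)
$\frac{1}{-41796 + x{\left(-530 \right)}} - \frac{1}{\left(-62\right) 7426 + S{\left(303 \right)}} = \frac{1}{-41796 - 7} - \frac{1}{\left(-62\right) 7426 + 303} = \frac{1}{-41803} - \frac{1}{-460412 + 303} = - \frac{1}{41803} - \frac{1}{-460109} = - \frac{1}{41803} - - \frac{1}{460109} = - \frac{1}{41803} + \frac{1}{460109} = - \frac{418306}{19233936527}$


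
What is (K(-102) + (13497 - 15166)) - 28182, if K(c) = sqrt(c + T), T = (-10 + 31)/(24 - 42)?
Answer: -29851 + I*sqrt(3714)/6 ≈ -29851.0 + 10.157*I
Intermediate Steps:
T = -7/6 (T = 21/(-18) = 21*(-1/18) = -7/6 ≈ -1.1667)
K(c) = sqrt(-7/6 + c) (K(c) = sqrt(c - 7/6) = sqrt(-7/6 + c))
(K(-102) + (13497 - 15166)) - 28182 = (sqrt(-42 + 36*(-102))/6 + (13497 - 15166)) - 28182 = (sqrt(-42 - 3672)/6 - 1669) - 28182 = (sqrt(-3714)/6 - 1669) - 28182 = ((I*sqrt(3714))/6 - 1669) - 28182 = (I*sqrt(3714)/6 - 1669) - 28182 = (-1669 + I*sqrt(3714)/6) - 28182 = -29851 + I*sqrt(3714)/6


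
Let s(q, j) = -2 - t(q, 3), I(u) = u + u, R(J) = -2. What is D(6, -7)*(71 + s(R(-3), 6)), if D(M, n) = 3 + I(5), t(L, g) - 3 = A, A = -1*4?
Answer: 910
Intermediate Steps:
A = -4
t(L, g) = -1 (t(L, g) = 3 - 4 = -1)
I(u) = 2*u
s(q, j) = -1 (s(q, j) = -2 - 1*(-1) = -2 + 1 = -1)
D(M, n) = 13 (D(M, n) = 3 + 2*5 = 3 + 10 = 13)
D(6, -7)*(71 + s(R(-3), 6)) = 13*(71 - 1) = 13*70 = 910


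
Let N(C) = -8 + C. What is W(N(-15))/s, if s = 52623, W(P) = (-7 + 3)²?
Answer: 16/52623 ≈ 0.00030405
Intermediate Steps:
W(P) = 16 (W(P) = (-4)² = 16)
W(N(-15))/s = 16/52623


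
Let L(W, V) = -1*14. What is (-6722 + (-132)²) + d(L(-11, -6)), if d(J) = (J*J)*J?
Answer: 7958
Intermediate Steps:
L(W, V) = -14
d(J) = J³ (d(J) = J²*J = J³)
(-6722 + (-132)²) + d(L(-11, -6)) = (-6722 + (-132)²) + (-14)³ = (-6722 + 17424) - 2744 = 10702 - 2744 = 7958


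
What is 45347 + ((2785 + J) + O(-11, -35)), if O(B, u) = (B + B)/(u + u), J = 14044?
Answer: 2176171/35 ≈ 62176.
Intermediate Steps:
O(B, u) = B/u (O(B, u) = (2*B)/((2*u)) = (2*B)*(1/(2*u)) = B/u)
45347 + ((2785 + J) + O(-11, -35)) = 45347 + ((2785 + 14044) - 11/(-35)) = 45347 + (16829 - 11*(-1/35)) = 45347 + (16829 + 11/35) = 45347 + 589026/35 = 2176171/35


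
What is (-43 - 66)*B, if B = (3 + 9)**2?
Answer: -15696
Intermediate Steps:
B = 144 (B = 12**2 = 144)
(-43 - 66)*B = (-43 - 66)*144 = -109*144 = -15696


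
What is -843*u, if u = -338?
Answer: 284934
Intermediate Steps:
-843*u = -843*(-338) = 284934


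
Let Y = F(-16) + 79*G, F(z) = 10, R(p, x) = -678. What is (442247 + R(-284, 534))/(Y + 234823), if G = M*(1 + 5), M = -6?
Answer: 441569/231989 ≈ 1.9034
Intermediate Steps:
G = -36 (G = -6*(1 + 5) = -6*6 = -36)
Y = -2834 (Y = 10 + 79*(-36) = 10 - 2844 = -2834)
(442247 + R(-284, 534))/(Y + 234823) = (442247 - 678)/(-2834 + 234823) = 441569/231989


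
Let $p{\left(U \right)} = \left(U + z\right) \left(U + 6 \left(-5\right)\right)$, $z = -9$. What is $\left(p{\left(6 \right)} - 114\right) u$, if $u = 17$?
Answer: $-714$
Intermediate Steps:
$p{\left(U \right)} = \left(-30 + U\right) \left(-9 + U\right)$ ($p{\left(U \right)} = \left(U - 9\right) \left(U + 6 \left(-5\right)\right) = \left(-9 + U\right) \left(U - 30\right) = \left(-9 + U\right) \left(-30 + U\right) = \left(-30 + U\right) \left(-9 + U\right)$)
$\left(p{\left(6 \right)} - 114\right) u = \left(\left(270 + 6^{2} - 234\right) - 114\right) 17 = \left(\left(270 + 36 - 234\right) - 114\right) 17 = \left(72 - 114\right) 17 = \left(-42\right) 17 = -714$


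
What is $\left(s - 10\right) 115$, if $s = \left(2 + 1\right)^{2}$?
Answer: $-115$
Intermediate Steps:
$s = 9$ ($s = 3^{2} = 9$)
$\left(s - 10\right) 115 = \left(9 - 10\right) 115 = \left(-1\right) 115 = -115$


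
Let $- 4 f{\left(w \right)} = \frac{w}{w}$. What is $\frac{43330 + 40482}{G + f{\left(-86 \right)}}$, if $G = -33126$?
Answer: $- \frac{335248}{132505} \approx -2.5301$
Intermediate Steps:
$f{\left(w \right)} = - \frac{1}{4}$ ($f{\left(w \right)} = - \frac{w \frac{1}{w}}{4} = \left(- \frac{1}{4}\right) 1 = - \frac{1}{4}$)
$\frac{43330 + 40482}{G + f{\left(-86 \right)}} = \frac{43330 + 40482}{-33126 - \frac{1}{4}} = \frac{83812}{- \frac{132505}{4}} = 83812 \left(- \frac{4}{132505}\right) = - \frac{335248}{132505}$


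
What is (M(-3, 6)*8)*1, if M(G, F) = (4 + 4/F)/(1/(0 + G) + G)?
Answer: -56/5 ≈ -11.200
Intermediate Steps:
M(G, F) = (4 + 4/F)/(G + 1/G) (M(G, F) = (4 + 4/F)/(1/G + G) = (4 + 4/F)/(G + 1/G))
(M(-3, 6)*8)*1 = ((4*(-3)*(1 + 6)/(6*(1 + (-3)²)))*8)*1 = ((4*(-3)*(⅙)*7/(1 + 9))*8)*1 = ((4*(-3)*(⅙)*7/10)*8)*1 = ((4*(-3)*(⅙)*(⅒)*7)*8)*1 = -7/5*8*1 = -56/5*1 = -56/5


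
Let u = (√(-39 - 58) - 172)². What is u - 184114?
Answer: -184114 + (172 - I*√97)² ≈ -1.5463e+5 - 3388.0*I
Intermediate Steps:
u = (-172 + I*√97)² (u = (√(-97) - 172)² = (I*√97 - 172)² = (-172 + I*√97)² ≈ 29487.0 - 3388.0*I)
u - 184114 = (172 - I*√97)² - 184114 = -184114 + (172 - I*√97)²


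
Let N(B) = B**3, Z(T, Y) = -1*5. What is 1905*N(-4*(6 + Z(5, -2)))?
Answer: -121920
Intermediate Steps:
Z(T, Y) = -5
1905*N(-4*(6 + Z(5, -2))) = 1905*(-4*(6 - 5))**3 = 1905*(-4*1)**3 = 1905*(-4)**3 = 1905*(-64) = -121920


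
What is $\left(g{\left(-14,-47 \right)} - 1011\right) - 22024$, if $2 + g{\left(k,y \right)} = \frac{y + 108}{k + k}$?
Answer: $- \frac{645097}{28} \approx -23039.0$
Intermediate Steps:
$g{\left(k,y \right)} = -2 + \frac{108 + y}{2 k}$ ($g{\left(k,y \right)} = -2 + \frac{y + 108}{k + k} = -2 + \frac{108 + y}{2 k}$)
$\left(g{\left(-14,-47 \right)} - 1011\right) - 22024 = \left(\frac{108 - 47 - -56}{2 \left(-14\right)} - 1011\right) - 22024 = \left(\frac{1}{2} \left(- \frac{1}{14}\right) \left(108 - 47 + 56\right) - 1011\right) - 22024 = \left(\frac{1}{2} \left(- \frac{1}{14}\right) 117 - 1011\right) - 22024 = \left(- \frac{117}{28} - 1011\right) - 22024 = - \frac{28425}{28} - 22024 = - \frac{645097}{28}$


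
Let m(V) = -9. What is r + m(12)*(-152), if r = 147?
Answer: 1515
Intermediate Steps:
r + m(12)*(-152) = 147 - 9*(-152) = 147 + 1368 = 1515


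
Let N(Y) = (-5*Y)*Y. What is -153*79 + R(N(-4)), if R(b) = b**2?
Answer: -5687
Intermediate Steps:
N(Y) = -5*Y**2
-153*79 + R(N(-4)) = -153*79 + (-5*(-4)**2)**2 = -12087 + (-5*16)**2 = -12087 + (-80)**2 = -12087 + 6400 = -5687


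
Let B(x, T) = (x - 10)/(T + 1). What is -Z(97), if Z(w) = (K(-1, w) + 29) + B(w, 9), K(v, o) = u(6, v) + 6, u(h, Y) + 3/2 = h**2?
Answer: -391/5 ≈ -78.200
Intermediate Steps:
u(h, Y) = -3/2 + h**2
B(x, T) = (-10 + x)/(1 + T)
K(v, o) = 81/2 (K(v, o) = (-3/2 + 6**2) + 6 = (-3/2 + 36) + 6 = 69/2 + 6 = 81/2)
Z(w) = 137/2 + w/10 (Z(w) = (81/2 + 29) + (-10 + w)/(1 + 9) = 139/2 + (-10 + w)/10 = 139/2 + (-1 + w/10) = 137/2 + w/10)
-Z(97) = -(137/2 + (1/10)*97) = -(137/2 + 97/10) = -1*391/5 = -391/5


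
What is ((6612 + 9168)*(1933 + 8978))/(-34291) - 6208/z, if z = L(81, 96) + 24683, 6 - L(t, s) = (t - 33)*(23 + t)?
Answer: -3391555277788/675429827 ≈ -5021.3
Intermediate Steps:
L(t, s) = 6 - (-33 + t)*(23 + t) (L(t, s) = 6 - (t - 33)*(23 + t) = 6 - (-33 + t)*(23 + t))
z = 19697 (z = (765 - 1*81² + 10*81) + 24683 = (765 - 1*6561 + 810) + 24683 = (765 - 6561 + 810) + 24683 = -4986 + 24683 = 19697)
((6612 + 9168)*(1933 + 8978))/(-34291) - 6208/z = ((6612 + 9168)*(1933 + 8978))/(-34291) - 6208/19697 = (15780*10911)*(-1/34291) - 6208*1/19697 = 172175580*(-1/34291) - 6208/19697 = -172175580/34291 - 6208/19697 = -3391555277788/675429827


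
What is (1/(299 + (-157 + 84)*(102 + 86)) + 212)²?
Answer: 8100279517801/180230625 ≈ 44944.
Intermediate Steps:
(1/(299 + (-157 + 84)*(102 + 86)) + 212)² = (1/(299 - 73*188) + 212)² = (1/(299 - 13724) + 212)² = (1/(-13425) + 212)² = (-1/13425 + 212)² = (2846099/13425)² = 8100279517801/180230625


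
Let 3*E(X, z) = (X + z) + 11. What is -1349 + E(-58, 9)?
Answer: -4085/3 ≈ -1361.7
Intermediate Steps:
E(X, z) = 11/3 + X/3 + z/3 (E(X, z) = ((X + z) + 11)/3 = (11 + X + z)/3 = 11/3 + X/3 + z/3)
-1349 + E(-58, 9) = -1349 + (11/3 + (1/3)*(-58) + (1/3)*9) = -1349 + (11/3 - 58/3 + 3) = -1349 - 38/3 = -4085/3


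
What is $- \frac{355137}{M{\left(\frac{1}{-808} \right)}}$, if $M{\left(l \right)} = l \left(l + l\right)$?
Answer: $-115928081184$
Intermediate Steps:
$M{\left(l \right)} = 2 l^{2}$ ($M{\left(l \right)} = l 2 l = 2 l^{2}$)
$- \frac{355137}{M{\left(\frac{1}{-808} \right)}} = - \frac{355137}{2 \left(\frac{1}{-808}\right)^{2}} = - \frac{355137}{2 \left(- \frac{1}{808}\right)^{2}} = - \frac{355137}{2 \cdot \frac{1}{652864}} = - 355137 \frac{1}{\frac{1}{326432}} = \left(-355137\right) 326432 = -115928081184$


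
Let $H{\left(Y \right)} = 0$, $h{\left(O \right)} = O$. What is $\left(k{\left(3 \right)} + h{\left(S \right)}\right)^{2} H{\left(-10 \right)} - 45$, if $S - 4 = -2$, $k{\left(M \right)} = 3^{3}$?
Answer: $-45$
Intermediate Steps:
$k{\left(M \right)} = 27$
$S = 2$ ($S = 4 - 2 = 2$)
$\left(k{\left(3 \right)} + h{\left(S \right)}\right)^{2} H{\left(-10 \right)} - 45 = \left(27 + 2\right)^{2} \cdot 0 - 45 = 29^{2} \cdot 0 - 45 = 841 \cdot 0 - 45 = 0 - 45 = -45$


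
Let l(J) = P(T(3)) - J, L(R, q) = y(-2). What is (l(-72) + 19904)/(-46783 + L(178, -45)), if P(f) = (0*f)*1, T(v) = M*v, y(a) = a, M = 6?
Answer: -19976/46785 ≈ -0.42697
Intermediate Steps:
L(R, q) = -2
T(v) = 6*v
P(f) = 0 (P(f) = 0*1 = 0)
l(J) = -J (l(J) = 0 - J = -J)
(l(-72) + 19904)/(-46783 + L(178, -45)) = (-1*(-72) + 19904)/(-46783 - 2) = (72 + 19904)/(-46785) = 19976*(-1/46785) = -19976/46785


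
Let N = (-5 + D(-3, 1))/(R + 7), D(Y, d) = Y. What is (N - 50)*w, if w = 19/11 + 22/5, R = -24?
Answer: -283754/935 ≈ -303.48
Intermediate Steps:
w = 337/55 (w = 19*(1/11) + 22*(⅕) = 19/11 + 22/5 = 337/55 ≈ 6.1273)
N = 8/17 (N = (-5 - 3)/(-24 + 7) = -8/(-17) = -8*(-1/17) = 8/17 ≈ 0.47059)
(N - 50)*w = (8/17 - 50)*(337/55) = -842/17*337/55 = -283754/935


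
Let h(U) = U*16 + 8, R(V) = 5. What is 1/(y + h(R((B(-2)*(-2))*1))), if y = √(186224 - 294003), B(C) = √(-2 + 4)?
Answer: 88/115523 - I*√107779/115523 ≈ 0.00076175 - 0.0028418*I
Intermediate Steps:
B(C) = √2
h(U) = 8 + 16*U (h(U) = 16*U + 8 = 8 + 16*U)
y = I*√107779 (y = √(-107779) = I*√107779 ≈ 328.3*I)
1/(y + h(R((B(-2)*(-2))*1))) = 1/(I*√107779 + (8 + 16*5)) = 1/(I*√107779 + (8 + 80)) = 1/(I*√107779 + 88) = 1/(88 + I*√107779)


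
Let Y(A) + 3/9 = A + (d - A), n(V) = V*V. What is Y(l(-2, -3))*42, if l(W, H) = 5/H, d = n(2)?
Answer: 154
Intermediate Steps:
n(V) = V²
d = 4 (d = 2² = 4)
Y(A) = 11/3 (Y(A) = -⅓ + (A + (4 - A)) = -⅓ + 4 = 11/3)
Y(l(-2, -3))*42 = (11/3)*42 = 154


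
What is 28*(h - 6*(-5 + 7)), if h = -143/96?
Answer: -9065/24 ≈ -377.71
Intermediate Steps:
h = -143/96 (h = -143*1/96 = -143/96 ≈ -1.4896)
28*(h - 6*(-5 + 7)) = 28*(-143/96 - 6*(-5 + 7)) = 28*(-143/96 - 6*2) = 28*(-143/96 - 12) = 28*(-1295/96) = -9065/24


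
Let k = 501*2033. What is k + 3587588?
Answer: 4606121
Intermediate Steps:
k = 1018533
k + 3587588 = 1018533 + 3587588 = 4606121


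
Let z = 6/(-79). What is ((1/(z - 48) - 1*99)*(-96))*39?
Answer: 78224848/211 ≈ 3.7073e+5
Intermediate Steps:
z = -6/79 (z = 6*(-1/79) = -6/79 ≈ -0.075949)
((1/(z - 48) - 1*99)*(-96))*39 = ((1/(-6/79 - 48) - 1*99)*(-96))*39 = ((1/(-3798/79) - 99)*(-96))*39 = ((-79/3798 - 99)*(-96))*39 = -376081/3798*(-96)*39 = (6017296/633)*39 = 78224848/211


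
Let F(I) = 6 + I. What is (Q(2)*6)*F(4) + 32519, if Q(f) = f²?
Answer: 32759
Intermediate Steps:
(Q(2)*6)*F(4) + 32519 = (2²*6)*(6 + 4) + 32519 = (4*6)*10 + 32519 = 24*10 + 32519 = 240 + 32519 = 32759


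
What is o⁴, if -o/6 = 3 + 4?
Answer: 3111696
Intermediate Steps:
o = -42 (o = -6*(3 + 4) = -6*7 = -42)
o⁴ = (-42)⁴ = 3111696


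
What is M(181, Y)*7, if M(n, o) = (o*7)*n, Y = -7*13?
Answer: -807079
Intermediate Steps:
Y = -91
M(n, o) = 7*n*o (M(n, o) = (7*o)*n = 7*n*o)
M(181, Y)*7 = (7*181*(-91))*7 = -115297*7 = -807079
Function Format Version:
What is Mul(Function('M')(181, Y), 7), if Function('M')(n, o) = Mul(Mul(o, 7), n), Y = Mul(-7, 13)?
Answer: -807079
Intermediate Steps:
Y = -91
Function('M')(n, o) = Mul(7, n, o) (Function('M')(n, o) = Mul(Mul(7, o), n) = Mul(7, n, o))
Mul(Function('M')(181, Y), 7) = Mul(Mul(7, 181, -91), 7) = Mul(-115297, 7) = -807079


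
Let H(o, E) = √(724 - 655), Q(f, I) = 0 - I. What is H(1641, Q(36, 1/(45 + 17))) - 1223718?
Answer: -1223718 + √69 ≈ -1.2237e+6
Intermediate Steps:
Q(f, I) = -I
H(o, E) = √69
H(1641, Q(36, 1/(45 + 17))) - 1223718 = √69 - 1223718 = -1223718 + √69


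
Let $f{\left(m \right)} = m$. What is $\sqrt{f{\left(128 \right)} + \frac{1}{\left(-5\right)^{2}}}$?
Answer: $\frac{\sqrt{3201}}{5} \approx 11.315$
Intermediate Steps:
$\sqrt{f{\left(128 \right)} + \frac{1}{\left(-5\right)^{2}}} = \sqrt{128 + \frac{1}{\left(-5\right)^{2}}} = \sqrt{128 + \frac{1}{25}} = \sqrt{\frac{3201}{25}} = \frac{\sqrt{3201}}{5}$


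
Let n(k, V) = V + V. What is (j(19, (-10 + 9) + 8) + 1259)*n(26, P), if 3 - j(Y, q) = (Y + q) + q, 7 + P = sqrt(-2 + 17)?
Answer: -17206 + 2458*sqrt(15) ≈ -7686.2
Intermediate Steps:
P = -7 + sqrt(15) (P = -7 + sqrt(-2 + 17) = -7 + sqrt(15) ≈ -3.1270)
n(k, V) = 2*V
j(Y, q) = 3 - Y - 2*q (j(Y, q) = 3 - ((Y + q) + q) = 3 - (Y + 2*q) = 3 + (-Y - 2*q) = 3 - Y - 2*q)
(j(19, (-10 + 9) + 8) + 1259)*n(26, P) = ((3 - 1*19 - 2*((-10 + 9) + 8)) + 1259)*(2*(-7 + sqrt(15))) = ((3 - 19 - 2*(-1 + 8)) + 1259)*(-14 + 2*sqrt(15)) = ((3 - 19 - 2*7) + 1259)*(-14 + 2*sqrt(15)) = ((3 - 19 - 14) + 1259)*(-14 + 2*sqrt(15)) = (-30 + 1259)*(-14 + 2*sqrt(15)) = 1229*(-14 + 2*sqrt(15)) = -17206 + 2458*sqrt(15)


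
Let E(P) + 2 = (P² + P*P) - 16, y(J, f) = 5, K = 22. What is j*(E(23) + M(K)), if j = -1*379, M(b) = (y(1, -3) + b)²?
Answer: -670451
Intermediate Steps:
M(b) = (5 + b)²
E(P) = -18 + 2*P² (E(P) = -2 + ((P² + P*P) - 16) = -2 + ((P² + P²) - 16) = -2 + (2*P² - 16) = -2 + (-16 + 2*P²) = -18 + 2*P²)
j = -379
j*(E(23) + M(K)) = -379*((-18 + 2*23²) + (5 + 22)²) = -379*((-18 + 2*529) + 27²) = -379*((-18 + 1058) + 729) = -379*(1040 + 729) = -379*1769 = -670451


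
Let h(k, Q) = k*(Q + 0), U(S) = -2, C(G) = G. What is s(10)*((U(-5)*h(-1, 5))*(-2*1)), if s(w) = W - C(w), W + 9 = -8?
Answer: 540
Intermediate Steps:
W = -17 (W = -9 - 8 = -17)
h(k, Q) = Q*k (h(k, Q) = k*Q = Q*k)
s(w) = -17 - w
s(10)*((U(-5)*h(-1, 5))*(-2*1)) = (-17 - 1*10)*((-10*(-1))*(-2*1)) = (-17 - 10)*(-2*(-5)*(-2)) = -270*(-2) = -27*(-20) = 540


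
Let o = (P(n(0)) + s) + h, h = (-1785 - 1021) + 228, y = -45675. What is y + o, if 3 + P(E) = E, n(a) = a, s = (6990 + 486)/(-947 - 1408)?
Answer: -37883452/785 ≈ -48259.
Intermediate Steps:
s = -2492/785 (s = 7476/(-2355) = 7476*(-1/2355) = -2492/785 ≈ -3.1745)
h = -2578 (h = -2806 + 228 = -2578)
P(E) = -3 + E
o = -2028577/785 (o = ((-3 + 0) - 2492/785) - 2578 = (-3 - 2492/785) - 2578 = -4847/785 - 2578 = -2028577/785 ≈ -2584.2)
y + o = -45675 - 2028577/785 = -37883452/785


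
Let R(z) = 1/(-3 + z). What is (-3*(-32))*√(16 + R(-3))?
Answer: 16*√570 ≈ 381.99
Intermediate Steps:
(-3*(-32))*√(16 + R(-3)) = (-3*(-32))*√(16 + 1/(-3 - 3)) = 96*√(16 + 1/(-6)) = 96*√(16 - ⅙) = 96*√(95/6) = 96*(√570/6) = 16*√570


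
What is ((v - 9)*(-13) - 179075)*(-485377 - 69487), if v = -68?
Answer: 98806851936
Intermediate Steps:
((v - 9)*(-13) - 179075)*(-485377 - 69487) = ((-68 - 9)*(-13) - 179075)*(-485377 - 69487) = (-77*(-13) - 179075)*(-554864) = (1001 - 179075)*(-554864) = -178074*(-554864) = 98806851936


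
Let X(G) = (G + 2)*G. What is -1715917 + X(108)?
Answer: -1704037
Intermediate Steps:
X(G) = G*(2 + G) (X(G) = (2 + G)*G = G*(2 + G))
-1715917 + X(108) = -1715917 + 108*(2 + 108) = -1715917 + 108*110 = -1715917 + 11880 = -1704037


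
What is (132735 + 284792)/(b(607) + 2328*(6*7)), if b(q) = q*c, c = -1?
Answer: 417527/97169 ≈ 4.2969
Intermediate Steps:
b(q) = -q (b(q) = q*(-1) = -q)
(132735 + 284792)/(b(607) + 2328*(6*7)) = (132735 + 284792)/(-1*607 + 2328*(6*7)) = 417527/(-607 + 2328*42) = 417527/(-607 + 97776) = 417527/97169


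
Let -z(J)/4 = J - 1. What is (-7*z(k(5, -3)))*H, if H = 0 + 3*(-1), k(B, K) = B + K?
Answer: -84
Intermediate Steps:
z(J) = 4 - 4*J (z(J) = -4*(J - 1) = -4*(-1 + J) = 4 - 4*J)
H = -3 (H = 0 - 3 = -3)
(-7*z(k(5, -3)))*H = -7*(4 - 4*(5 - 3))*(-3) = -7*(4 - 4*2)*(-3) = -7*(4 - 8)*(-3) = -7*(-4)*(-3) = 28*(-3) = -84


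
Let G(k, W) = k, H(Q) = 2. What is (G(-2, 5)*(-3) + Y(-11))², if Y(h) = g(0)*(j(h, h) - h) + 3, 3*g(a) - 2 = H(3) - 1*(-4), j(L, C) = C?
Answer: 81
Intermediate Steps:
g(a) = 8/3 (g(a) = ⅔ + (2 - 1*(-4))/3 = ⅔ + (2 + 4)/3 = ⅔ + (⅓)*6 = ⅔ + 2 = 8/3)
Y(h) = 3 (Y(h) = 8*(h - h)/3 + 3 = (8/3)*0 + 3 = 0 + 3 = 3)
(G(-2, 5)*(-3) + Y(-11))² = (-2*(-3) + 3)² = (6 + 3)² = 9² = 81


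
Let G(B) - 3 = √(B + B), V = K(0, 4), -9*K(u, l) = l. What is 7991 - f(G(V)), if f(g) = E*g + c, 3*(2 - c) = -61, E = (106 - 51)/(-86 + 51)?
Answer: 167441/21 + 22*I*√2/21 ≈ 7973.4 + 1.4816*I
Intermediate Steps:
K(u, l) = -l/9
V = -4/9 (V = -⅑*4 = -4/9 ≈ -0.44444)
E = -11/7 (E = 55/(-35) = 55*(-1/35) = -11/7 ≈ -1.5714)
G(B) = 3 + √2*√B (G(B) = 3 + √(B + B) = 3 + √(2*B) = 3 + √2*√B)
c = 67/3 (c = 2 - ⅓*(-61) = 2 + 61/3 = 67/3 ≈ 22.333)
f(g) = 67/3 - 11*g/7 (f(g) = -11*g/7 + 67/3 = 67/3 - 11*g/7)
7991 - f(G(V)) = 7991 - (67/3 - 11*(3 + √2*√(-4/9))/7) = 7991 - (67/3 - 11*(3 + √2*(2*I/3))/7) = 7991 - (67/3 - 11*(3 + 2*I*√2/3)/7) = 7991 - (67/3 + (-33/7 - 22*I*√2/21)) = 7991 - (370/21 - 22*I*√2/21) = 7991 + (-370/21 + 22*I*√2/21) = 167441/21 + 22*I*√2/21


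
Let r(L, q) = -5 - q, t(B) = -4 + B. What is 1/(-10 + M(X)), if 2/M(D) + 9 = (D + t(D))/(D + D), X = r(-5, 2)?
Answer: -27/277 ≈ -0.097473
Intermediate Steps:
X = -7 (X = -5 - 1*2 = -5 - 2 = -7)
M(D) = 2/(-9 + (-4 + 2*D)/(2*D)) (M(D) = 2/(-9 + (D + (-4 + D))/(D + D)) = 2/(-9 + (-4 + 2*D)/((2*D))) = 2/(-9 + (-4 + 2*D)*(1/(2*D))) = 2/(-9 + (-4 + 2*D)/(2*D)))
1/(-10 + M(X)) = 1/(-10 - 1*(-7)/(1 + 4*(-7))) = 1/(-10 - 1*(-7)/(1 - 28)) = 1/(-10 - 1*(-7)/(-27)) = 1/(-10 - 1*(-7)*(-1/27)) = 1/(-10 - 7/27) = 1/(-277/27) = -27/277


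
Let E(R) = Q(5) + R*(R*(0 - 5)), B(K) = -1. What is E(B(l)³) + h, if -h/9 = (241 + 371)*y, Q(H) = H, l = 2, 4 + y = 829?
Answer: -4544100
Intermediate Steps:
y = 825 (y = -4 + 829 = 825)
E(R) = 5 - 5*R² (E(R) = 5 + R*(R*(0 - 5)) = 5 + R*(R*(-5)) = 5 + R*(-5*R) = 5 - 5*R²)
h = -4544100 (h = -9*(241 + 371)*825 = -5508*825 = -9*504900 = -4544100)
E(B(l)³) + h = (5 - 5*((-1)³)²) - 4544100 = (5 - 5*(-1)²) - 4544100 = (5 - 5*1) - 4544100 = (5 - 5) - 4544100 = 0 - 4544100 = -4544100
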